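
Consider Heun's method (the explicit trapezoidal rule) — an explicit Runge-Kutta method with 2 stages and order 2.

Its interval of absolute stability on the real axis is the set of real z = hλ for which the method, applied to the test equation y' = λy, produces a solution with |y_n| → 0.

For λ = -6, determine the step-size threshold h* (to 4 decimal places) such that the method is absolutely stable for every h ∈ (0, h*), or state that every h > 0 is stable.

With y'=λy (z=hλ):
  order 2, 2-stage ⇒ R(z)=1+z+z^2/2
  (e.g. R(-1.22)=0.52420, |R|=0.52420)

Boundary: |R(x)|=1, x<0.
x=-1.22: |R|=0.5242
|R(-2.26)|=1.2938 |R(-2.25)|=1.2812 |R(-0.59)|=0.5840
Bisect:
  x_lo=-2.4480 |R|=1.5484  x_hi=-0.1455 |R|=0.8651
  mid=-1.29678 |R|=0.54404 →hi
  mid=-1.87241 |R|=0.88055 →hi
  mid=-2.16022 |R|=1.17306 →lo
  mid=-2.01632 |R|=1.01645 →lo
  mid=-1.94436 |R|=0.94591 →hi
  mid=-1.98034 |R|=0.98053 →hi
  mid=-1.99833 |R|=0.99833 →hi
  mid=-2.00732 |R|=1.00735 →lo
  mid=-2.00282 |R|=1.00283 →lo
  ...
  [-2.00001,-1.99987] ⇒ x*=-2.0000
Interval (-2.0000, 0).

(-2.0000,0); λ=-6 ⇒ h* = 0.3333.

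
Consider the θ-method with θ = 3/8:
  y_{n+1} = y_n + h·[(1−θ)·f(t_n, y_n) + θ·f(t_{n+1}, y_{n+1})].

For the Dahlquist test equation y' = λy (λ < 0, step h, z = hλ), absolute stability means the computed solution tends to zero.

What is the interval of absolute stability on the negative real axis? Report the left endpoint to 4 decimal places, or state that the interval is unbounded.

(-8.0000, 0).

On y'=λy, z=hλ:
  y_{n+1} = y_n + z·[5/8·y_n + 3/8·y_{n+1}] ⇒ (1 − 3/8z)y_{n+1} = (1 + 5/8z)y_n
  ⇒ R(z) = (1 + 5/8z)/(1 − 3/8z).

Need |R(x)|<1, x<0.
x=-0.45: |R|=0.6150
R=−1: 1+5/8x = −1+3/8x ⇒ -1/4x=2 ⇒ x=2/(-1/4)=-8.0000
Confirm numerically:
  x=-6.347: |R|=0.87774 <1
  x=-3.626: |R|=0.53660 <1
  x=-3.584: |R|=0.52901 <1
  x=-8.584: |R|=1.03461 >1
  x=-8.501: |R|=1.02991 >1
  x=-8.227: |R|=1.01389 >1
Stable set (-8.0000, 0).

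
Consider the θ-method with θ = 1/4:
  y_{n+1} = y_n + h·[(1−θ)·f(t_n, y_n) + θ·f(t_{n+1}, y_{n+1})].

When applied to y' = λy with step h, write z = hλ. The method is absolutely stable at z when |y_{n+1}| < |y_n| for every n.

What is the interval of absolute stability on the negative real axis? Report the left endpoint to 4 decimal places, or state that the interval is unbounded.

Set f=λy, z=hλ:
  y_{n+1} = y_n + z·[3/4·y_n + 1/4·y_{n+1}] ⇒ (1 − 1/4z)y_{n+1} = (1 + 3/4z)y_n
  ⇒ R(z) = (1 + 3/4z)/(1 − 1/4z).

Find x<0 with |R(x)|<1.
x=-1.33: |R|=0.0019
R=−1: 1+3/4x = −1+1/4x ⇒ -1/2x=2 ⇒ x=2/(-1/2)=-4.0000
Confirm numerically:
  x=-3.473: |R|=0.85896 <1
  x=-3.241: |R|=0.79036 <1
  x=-2.691: |R|=0.60873 <1
  x=-4.378: |R|=1.09024 >1
  x=-4.232: |R|=1.05637 >1
  x=-4.215: |R|=1.05234 >1
Interval (-4.0000, 0).

(-4.0000, 0).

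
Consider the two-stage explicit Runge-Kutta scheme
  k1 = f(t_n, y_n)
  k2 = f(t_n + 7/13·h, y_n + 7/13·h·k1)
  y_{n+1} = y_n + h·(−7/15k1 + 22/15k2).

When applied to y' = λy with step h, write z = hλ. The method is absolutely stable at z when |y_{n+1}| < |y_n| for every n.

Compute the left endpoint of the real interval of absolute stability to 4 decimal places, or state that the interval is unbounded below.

With y'=λy (z=hλ):
  k1=λy_n ⇒ h·k1=z·y_n;  k2=λ(1+7/13z)y_n ⇒ h·k2=z(1+7/13z)y_n
  y_{n+1}/y_n = 1 − 7/15z + 22/15z(1+7/13z) = 1 + z + 154/195z²
  ⇒ R(z) = 1 + z + 154/195z².

Find x<0 with |R(x)|<1.
x=-0.5: |R|=0.6974
R=1: x+154/195x²=0 ⇒ x=−195/154=-1.2662; min R=1−1/(4·154/195)=0.6834>−1
Confirm numerically:
  x=-1.236: |R|=0.97049 <1
  x=-0.946: |R|=0.76075 <1
  x=-0.881: |R|=0.73197 <1
  x=-1.715: |R|=1.60781 >1
  x=-1.589: |R|=1.40504 >1
  x=-1.396: |R|=1.14306 >1
Stable set (-1.2662, 0).

z* = -1.2662.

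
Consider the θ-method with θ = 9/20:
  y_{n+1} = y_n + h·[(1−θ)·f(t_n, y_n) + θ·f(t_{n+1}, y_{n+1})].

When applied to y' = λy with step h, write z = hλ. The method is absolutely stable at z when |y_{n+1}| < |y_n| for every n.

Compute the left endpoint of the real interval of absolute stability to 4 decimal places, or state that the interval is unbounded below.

Set f=λy, z=hλ:
  y_{n+1} = y_n + z·[11/20·y_n + 9/20·y_{n+1}] ⇒ (1 − 9/20z)y_{n+1} = (1 + 11/20z)y_n
  R(z) = (1 + 11/20z)/(1 − 9/20z).

Solve |R(x)|<1 on ℝ⁻.
x=-1.55: |R|=0.0869
R=−1: 1+11/20x = −1+9/20x ⇒ -1/10x=2 ⇒ x=2/(-1/10)=-20.0000
Confirm numerically:
  x=-15.553: |R|=0.94440 <1
  x=-12.686: |R|=0.89098 <1
  x=-12.204: |R|=0.87991 <1
  x=-20.582: |R|=1.00567 >1
  x=-20.207: |R|=1.00205 >1
  x=-20.185: |R|=1.00183 >1
So |R|<1 on (-20.0000, 0).

left endpoint -20.0000.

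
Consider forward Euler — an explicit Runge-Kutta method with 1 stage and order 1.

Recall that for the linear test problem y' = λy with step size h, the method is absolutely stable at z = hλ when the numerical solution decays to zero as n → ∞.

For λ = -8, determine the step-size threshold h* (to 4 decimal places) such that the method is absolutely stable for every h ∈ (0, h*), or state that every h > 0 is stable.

(-2.0000,0); λ=-8 ⇒ h* = 0.2500.

With y'=λy (z=hλ):
  order 1, 1-stage ⇒ R(z)=1+z
  (e.g. R(-1.78)=-0.78000, |R|=0.78000)

Find x<0 with |R(x)|<1.
x=-1.78: |R|=0.7800
|R(-1.56)|=0.5600 |R(-1.03)|=0.0300 |R(-0.62)|=0.3800
Bisect:
  x_lo=-2.4270 |R|=1.4270  x_hi=-0.3046 |R|=0.6954
  mid=-1.36580 |R|=0.36580 →hi
  mid=-1.89638 |R|=0.89638 →hi
  mid=-2.16168 |R|=1.16168 →lo
  mid=-2.02903 |R|=1.02903 →lo
  mid=-1.96271 |R|=0.96271 →hi
  mid=-1.99587 |R|=0.99587 →hi
  mid=-2.01245 |R|=1.01245 →lo
  mid=-2.00416 |R|=1.00416 →lo
  ...
  [-2.00001,-1.99988] ⇒ x*=-2.0000
Interval (-2.0000, 0).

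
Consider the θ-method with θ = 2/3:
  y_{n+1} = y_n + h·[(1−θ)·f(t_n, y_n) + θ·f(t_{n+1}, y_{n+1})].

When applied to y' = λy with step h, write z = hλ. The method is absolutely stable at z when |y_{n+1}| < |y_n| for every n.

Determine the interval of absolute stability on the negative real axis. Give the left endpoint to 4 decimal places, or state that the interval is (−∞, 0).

interval (−∞, 0).

With y'=λy (z=hλ):
  y_{n+1} = y_n + z·[1/3·y_n + 2/3·y_{n+1}] ⇒ (1 − 2/3z)y_{n+1} = (1 + 1/3z)y_n
  so R(z) = (1 + 1/3z)/(1 − 2/3z).

Find x<0 with |R(x)|<1.
x=-1.64: |R|=0.2166
x=-2: |R|=0.1429
x=-10: |R|=0.3043
x=-100: |R|=0.4778
θ=2/3≥1/2 ⇒ |1+1/3x|<|1−2/3x| ∀x<0 ⇒ unbounded interval.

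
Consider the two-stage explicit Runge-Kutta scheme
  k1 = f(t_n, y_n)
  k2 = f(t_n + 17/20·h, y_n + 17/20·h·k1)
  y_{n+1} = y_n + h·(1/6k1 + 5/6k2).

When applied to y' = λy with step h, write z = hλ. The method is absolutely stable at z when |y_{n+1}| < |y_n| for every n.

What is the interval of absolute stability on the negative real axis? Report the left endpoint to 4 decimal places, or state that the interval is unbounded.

z∈(-1.4118,0).

With y'=λy (z=hλ):
  k1=λy_n ⇒ h·k1=z·y_n;  k2=λ(1+17/20z)y_n ⇒ h·k2=z(1+17/20z)y_n
  y_{n+1}/y_n = 1 + 1/6z + 5/6z(1+17/20z) = 1 + z + 17/24z²
  R(z) = 1 + z + 17/24z².

Find x<0 with |R(x)|<1.
x=-0.44: |R|=0.6971
R=1: x+17/24x²=0 ⇒ x=−24/17=-1.4118; min R=1−1/(4·17/24)=0.6471>−1
Confirm numerically:
  x=-0.983: |R|=0.70145 <1
  x=-0.865: |R|=0.66499 <1
  x=-0.633: |R|=0.65082 <1
  x=-0.616: |R|=0.65278 <1
  x=-1.958: |R|=1.75758 >1
  x=-1.842: |R|=1.56135 >1
  x=-1.830: |R|=1.54214 >1
Stable set (-1.4118, 0).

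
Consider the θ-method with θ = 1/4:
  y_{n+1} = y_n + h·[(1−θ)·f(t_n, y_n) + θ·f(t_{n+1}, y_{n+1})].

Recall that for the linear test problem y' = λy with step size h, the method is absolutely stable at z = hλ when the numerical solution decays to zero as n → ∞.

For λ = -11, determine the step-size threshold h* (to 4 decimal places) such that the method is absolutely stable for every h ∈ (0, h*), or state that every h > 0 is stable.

On y'=λy, z=hλ:
  y_{n+1} = y_n + z·[3/4·y_n + 1/4·y_{n+1}] ⇒ (1 − 1/4z)y_{n+1} = (1 + 3/4z)y_n
  so R(z) = (1 + 3/4z)/(1 − 1/4z).

Solve |R(x)|<1 on ℝ⁻.
x=-1.24: |R|=0.0534
R=−1: 1+3/4x = −1+1/4x ⇒ -1/2x=2 ⇒ x=2/(-1/2)=-4.0000
Confirm numerically:
  x=-3.969: |R|=0.99222 <1
  x=-3.320: |R|=0.81421 <1
  x=-1.646: |R|=0.16614 <1
  x=-4.439: |R|=1.10404 >1
  x=-4.388: |R|=1.09251 >1
  x=-4.359: |R|=1.08590 >1
Stable set (-4.0000, 0).

(-4.0000,0); λ=-11 ⇒ h* = (4)/11 = 0.3636.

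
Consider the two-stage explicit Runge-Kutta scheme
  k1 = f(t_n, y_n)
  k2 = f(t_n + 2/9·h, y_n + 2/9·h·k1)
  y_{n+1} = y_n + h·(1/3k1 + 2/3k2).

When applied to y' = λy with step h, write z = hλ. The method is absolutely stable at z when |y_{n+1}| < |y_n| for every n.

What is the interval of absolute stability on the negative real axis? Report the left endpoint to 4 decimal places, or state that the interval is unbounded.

With y'=λy (z=hλ):
  k1=λy_n ⇒ h·k1=z·y_n;  k2=λ(1+2/9z)y_n ⇒ h·k2=z(1+2/9z)y_n
  y_{n+1}/y_n = 1 + 1/3z + 2/3z(1+2/9z) = 1 + z + 4/27z²
  Hence R(z) = 1 + z + 4/27z².

Boundary: |R(x)|=1, x<0.
x=-1.06: |R|=0.1065
R=1: x+4/27x²=0 ⇒ x=−27/4=-6.7500; min R=1−1/(4·4/27)=-0.6875>−1
Confirm numerically:
  x=-5.991: |R|=0.32635 <1
  x=-5.669: |R|=0.09212 <1
  x=-3.238: |R|=0.68472 <1
  x=-6.931: |R|=1.18585 >1
  x=-6.858: |R|=1.10973 >1
Stable set (-6.7500, 0).

z∈(-6.7500,0).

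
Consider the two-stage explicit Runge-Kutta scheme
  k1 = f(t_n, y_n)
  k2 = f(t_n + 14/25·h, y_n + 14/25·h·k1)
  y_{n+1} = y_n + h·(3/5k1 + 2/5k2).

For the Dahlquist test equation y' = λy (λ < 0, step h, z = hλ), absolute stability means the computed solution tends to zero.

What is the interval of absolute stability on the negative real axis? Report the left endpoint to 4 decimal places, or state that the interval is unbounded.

On y'=λy, z=hλ:
  k1=λy_n ⇒ h·k1=z·y_n;  k2=λ(1+14/25z)y_n ⇒ h·k2=z(1+14/25z)y_n
  y_{n+1}/y_n = 1 + 3/5z + 2/5z(1+14/25z) = 1 + z + 28/125z²
  R(z) = 1 + z + 28/125z².

Solve |R(x)|<1 on ℝ⁻.
x=-1.55: |R|=0.0118
R=1: x+28/125x²=0 ⇒ x=−125/28=-4.4643; min R=1−1/(4·28/125)=-0.1161>−1
Confirm numerically:
  x=-3.252: |R|=0.11691 <1
  x=-3.064: |R|=0.03893 <1
  x=-2.975: |R|=0.00754 <1
  x=-4.887: |R|=1.46274 >1
  x=-4.806: |R|=1.36787 >1
  x=-4.742: |R|=1.29499 >1
So |R|<1 on (-4.4643, 0).

z∈(-4.4643,0).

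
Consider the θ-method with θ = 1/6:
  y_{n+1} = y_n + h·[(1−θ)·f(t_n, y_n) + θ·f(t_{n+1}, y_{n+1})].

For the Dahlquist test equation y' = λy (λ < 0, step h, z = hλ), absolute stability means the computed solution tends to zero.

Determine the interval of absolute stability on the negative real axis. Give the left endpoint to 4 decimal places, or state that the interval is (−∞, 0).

Test eqn y'=λy, z=hλ:
  y_{n+1} = y_n + z·[5/6·y_n + 1/6·y_{n+1}] ⇒ (1 − 1/6z)y_{n+1} = (1 + 5/6z)y_n
  ⇒ R(z) = (1 + 5/6z)/(1 − 1/6z).

Boundary: |R(x)|=1, x<0.
x=-1.27: |R|=0.0481
R=−1: 1+5/6x = −1+1/6x ⇒ -2/3x=2 ⇒ x=2/(-2/3)=-3.0000
Confirm numerically:
  x=-2.441: |R|=0.73510 <1
  x=-2.175: |R|=0.59633 <1
  x=-1.968: |R|=0.48193 <1
  x=-3.581: |R|=1.24256 >1
  x=-3.466: |R|=1.19692 >1
  x=-3.286: |R|=1.12320 >1
Interval (-3.0000, 0).

(-3.0000, 0).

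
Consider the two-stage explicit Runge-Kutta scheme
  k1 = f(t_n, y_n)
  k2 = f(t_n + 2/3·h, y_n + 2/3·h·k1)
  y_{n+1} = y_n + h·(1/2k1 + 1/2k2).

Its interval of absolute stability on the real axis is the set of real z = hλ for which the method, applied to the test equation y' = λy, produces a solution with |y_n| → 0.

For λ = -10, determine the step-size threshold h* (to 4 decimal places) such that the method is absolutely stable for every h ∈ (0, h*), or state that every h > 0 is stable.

With y'=λy (z=hλ):
  k1=λy_n ⇒ h·k1=z·y_n;  k2=λ(1+2/3z)y_n ⇒ h·k2=z(1+2/3z)y_n
  y_{n+1}/y_n = 1 + 1/2z + 1/2z(1+2/3z) = 1 + z + 1/3z²
  ⇒ R(z) = 1 + z + 1/3z².

Solve |R(x)|<1 on ℝ⁻.
x=-0.5: |R|=0.5833
R=1: x+1/3x²=0 ⇒ x=−3=-3.0000; min R=1−1/(4·1/3)=0.2500>−1
Confirm numerically:
  x=-2.648: |R|=0.68930 <1
  x=-2.260: |R|=0.44253 <1
  x=-1.630: |R|=0.25563 <1
  x=-3.411: |R|=1.46731 >1
  x=-3.344: |R|=1.38345 >1
So |R|<1 on (-3.0000, 0).

(-3.0000,0); λ=-10 ⇒ h* = (3)/10 = 0.3000.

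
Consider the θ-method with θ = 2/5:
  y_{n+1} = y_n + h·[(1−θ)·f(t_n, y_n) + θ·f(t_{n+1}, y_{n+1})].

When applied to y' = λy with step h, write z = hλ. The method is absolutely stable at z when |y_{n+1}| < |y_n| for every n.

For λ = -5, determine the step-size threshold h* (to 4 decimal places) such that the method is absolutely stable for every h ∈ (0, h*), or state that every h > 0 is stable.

(-10.0000,0); λ=-5 ⇒ h* = (10)/5 = 2.0000.

Set f=λy, z=hλ:
  y_{n+1} = y_n + z·[3/5·y_n + 2/5·y_{n+1}] ⇒ (1 − 2/5z)y_{n+1} = (1 + 3/5z)y_n
  Hence R(z) = (1 + 3/5z)/(1 − 2/5z).

Need |R(x)|<1, x<0.
x=-1.44: |R|=0.0863
R=−1: 1+3/5x = −1+2/5x ⇒ -1/5x=2 ⇒ x=2/(-1/5)=-10.0000
Confirm numerically:
  x=-8.822: |R|=0.94798 <1
  x=-7.103: |R|=0.84916 <1
  x=-6.709: |R|=0.82132 <1
  x=-6.465: |R|=0.80284 <1
  x=-10.583: |R|=1.02228 >1
  x=-10.479: |R|=1.01845 >1
  x=-10.306: |R|=1.01195 >1
So |R|<1 on (-10.0000, 0).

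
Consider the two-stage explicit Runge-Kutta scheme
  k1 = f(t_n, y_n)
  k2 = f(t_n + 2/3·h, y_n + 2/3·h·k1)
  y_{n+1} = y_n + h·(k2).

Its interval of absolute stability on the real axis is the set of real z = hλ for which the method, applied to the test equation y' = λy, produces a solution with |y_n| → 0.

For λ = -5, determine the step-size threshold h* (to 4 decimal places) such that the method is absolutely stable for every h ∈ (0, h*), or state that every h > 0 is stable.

On y'=λy, z=hλ:
  k1=λy_n ⇒ h·k1=z·y_n;  k2=λ(1+2/3z)y_n ⇒ h·k2=z(1+2/3z)y_n
  y_{n+1}/y_n = 1 + z(1+2/3z) = 1 + z + 2/3z²
  R(z) = 1 + z + 2/3z².

Boundary: |R(x)|=1, x<0.
x=-1.64: |R|=1.1531
R=1: x+2/3x²=0 ⇒ x=−3/2=-1.5000; min R=1−1/(4·2/3)=0.6250>−1
Confirm numerically:
  x=-1.330: |R|=0.84927 <1
  x=-1.195: |R|=0.75702 <1
  x=-0.843: |R|=0.63077 <1
  x=-0.704: |R|=0.62641 <1
  x=-2.095: |R|=1.83102 >1
  x=-1.776: |R|=1.32678 >1
  x=-1.747: |R|=1.28767 >1
Interval (-1.5000, 0).

(-1.5000,0); λ=-5 ⇒ h* = (3/2)/5 = 0.3000.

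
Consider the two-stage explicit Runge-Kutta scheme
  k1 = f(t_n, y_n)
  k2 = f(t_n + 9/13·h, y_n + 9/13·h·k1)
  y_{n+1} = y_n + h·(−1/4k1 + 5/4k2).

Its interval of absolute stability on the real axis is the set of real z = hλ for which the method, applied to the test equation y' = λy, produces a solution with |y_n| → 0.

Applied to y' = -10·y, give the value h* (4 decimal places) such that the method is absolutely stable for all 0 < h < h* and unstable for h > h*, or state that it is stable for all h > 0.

(-1.1556,0); λ=-10 ⇒ h* = (52/45)/10 = 0.1156.

With y'=λy (z=hλ):
  k1=λy_n ⇒ h·k1=z·y_n;  k2=λ(1+9/13z)y_n ⇒ h·k2=z(1+9/13z)y_n
  y_{n+1}/y_n = 1 − 1/4z + 5/4z(1+9/13z) = 1 + z + 45/52z²
  Hence R(z) = 1 + z + 45/52z².

Solve |R(x)|<1 on ℝ⁻.
x=-1.03: |R|=0.8881
R=1: x+45/52x²=0 ⇒ x=−52/45=-1.1556; min R=1−1/(4·45/52)=0.7111>−1
Confirm numerically:
  x=-0.945: |R|=0.82781 <1
  x=-0.679: |R|=0.71998 <1
  x=-0.661: |R|=0.71710 <1
  x=-0.604: |R|=0.71171 <1
  x=-1.672: |R|=1.74726 >1
  x=-1.583: |R|=1.58556 >1
Stable set (-1.1556, 0).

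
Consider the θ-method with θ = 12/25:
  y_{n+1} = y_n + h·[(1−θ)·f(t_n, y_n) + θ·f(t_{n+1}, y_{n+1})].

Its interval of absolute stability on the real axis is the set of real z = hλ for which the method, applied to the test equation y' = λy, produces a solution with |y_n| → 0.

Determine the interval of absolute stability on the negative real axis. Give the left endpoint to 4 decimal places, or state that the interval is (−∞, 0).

On y'=λy, z=hλ:
  y_{n+1} = y_n + z·[13/25·y_n + 12/25·y_{n+1}] ⇒ (1 − 12/25z)y_{n+1} = (1 + 13/25z)y_n
  so R(z) = (1 + 13/25z)/(1 − 12/25z).

Boundary: |R(x)|=1, x<0.
x=-1.46: |R|=0.1416
R=−1: 1+13/25x = −1+12/25x ⇒ -1/25x=2 ⇒ x=2/(-1/25)=-50.0000
Confirm numerically:
  x=-47.164: |R|=0.99520 <1
  x=-46.931: |R|=0.99478 <1
  x=-31.762: |R|=0.95509 <1
  x=-29.406: |R|=0.94550 <1
  x=-50.408: |R|=1.00065 >1
  x=-50.399: |R|=1.00063 >1
  x=-50.074: |R|=1.00012 >1
Stable set (-50.0000, 0).

z∈(-50.0000,0).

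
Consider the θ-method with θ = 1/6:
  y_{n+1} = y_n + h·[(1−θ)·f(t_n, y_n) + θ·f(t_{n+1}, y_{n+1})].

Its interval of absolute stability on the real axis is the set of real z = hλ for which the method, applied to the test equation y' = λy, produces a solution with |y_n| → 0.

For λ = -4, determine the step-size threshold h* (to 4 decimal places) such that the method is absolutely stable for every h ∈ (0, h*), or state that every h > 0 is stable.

(-3.0000,0); λ=-4 ⇒ h* = (3)/4 = 0.7500.

On y'=λy, z=hλ:
  y_{n+1} = y_n + z·[5/6·y_n + 1/6·y_{n+1}] ⇒ (1 − 1/6z)y_{n+1} = (1 + 5/6z)y_n
  Hence R(z) = (1 + 5/6z)/(1 − 1/6z).

Need |R(x)|<1, x<0.
x=-1.54: |R|=0.2255
R=−1: 1+5/6x = −1+1/6x ⇒ -2/3x=2 ⇒ x=2/(-2/3)=-3.0000
Confirm numerically:
  x=-2.637: |R|=0.83189 <1
  x=-2.315: |R|=0.67048 <1
  x=-1.978: |R|=0.48759 <1
  x=-3.344: |R|=1.14726 >1
  x=-3.312: |R|=1.13402 >1
  x=-3.298: |R|=1.12820 >1
Stable set (-3.0000, 0).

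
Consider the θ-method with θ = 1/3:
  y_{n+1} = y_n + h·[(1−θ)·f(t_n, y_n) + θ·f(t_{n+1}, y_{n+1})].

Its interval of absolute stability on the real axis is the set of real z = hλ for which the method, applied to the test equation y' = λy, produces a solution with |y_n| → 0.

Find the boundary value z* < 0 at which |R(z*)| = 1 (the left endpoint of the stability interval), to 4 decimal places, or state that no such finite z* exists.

Test eqn y'=λy, z=hλ:
  y_{n+1} = y_n + z·[2/3·y_n + 1/3·y_{n+1}] ⇒ (1 − 1/3z)y_{n+1} = (1 + 2/3z)y_n
  Hence R(z) = (1 + 2/3z)/(1 − 1/3z).

Need |R(x)|<1, x<0.
x=-1.36: |R|=0.0642
R=−1: 1+2/3x = −1+1/3x ⇒ -1/3x=2 ⇒ x=2/(-1/3)=-6.0000
Confirm numerically:
  x=-4.301: |R|=0.76729 <1
  x=-4.036: |R|=0.72086 <1
  x=-3.324: |R|=0.57685 <1
  x=-2.527: |R|=0.37163 <1
  x=-6.160: |R|=1.01747 >1
  x=-6.106: |R|=1.01164 >1
Stable set (-6.0000, 0).

left endpoint -6.0000.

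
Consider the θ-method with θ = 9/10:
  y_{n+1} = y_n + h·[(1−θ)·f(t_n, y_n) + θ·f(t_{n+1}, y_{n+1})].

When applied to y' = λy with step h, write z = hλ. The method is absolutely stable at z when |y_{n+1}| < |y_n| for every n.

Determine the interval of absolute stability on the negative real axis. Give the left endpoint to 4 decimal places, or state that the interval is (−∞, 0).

(−∞, 0) — no finite endpoint.

Test eqn y'=λy, z=hλ:
  y_{n+1} = y_n + z·[1/10·y_n + 9/10·y_{n+1}] ⇒ (1 − 9/10z)y_{n+1} = (1 + 1/10z)y_n
  ⇒ R(z) = (1 + 1/10z)/(1 − 9/10z).

Find x<0 with |R(x)|<1.
x=-0.36: |R|=0.7281
x=-2: |R|=0.2857
x=-10: |R|=0.0000
x=-100: |R|=0.0989
θ=9/10≥1/2 ⇒ |1+1/10x|<|1−9/10x| ∀x<0 ⇒ unbounded interval.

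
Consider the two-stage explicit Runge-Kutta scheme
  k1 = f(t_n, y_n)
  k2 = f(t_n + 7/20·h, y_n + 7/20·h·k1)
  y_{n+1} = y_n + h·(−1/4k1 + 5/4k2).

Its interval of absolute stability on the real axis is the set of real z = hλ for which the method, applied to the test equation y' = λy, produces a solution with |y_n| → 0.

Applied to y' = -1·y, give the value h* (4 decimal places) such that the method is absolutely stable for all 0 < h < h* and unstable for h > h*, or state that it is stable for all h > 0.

(-2.2857,0); λ=-1 ⇒ h* = (16/7)/1 = 2.2857.

Test eqn y'=λy, z=hλ:
  k1=λy_n ⇒ h·k1=z·y_n;  k2=λ(1+7/20z)y_n ⇒ h·k2=z(1+7/20z)y_n
  y_{n+1}/y_n = 1 − 1/4z + 5/4z(1+7/20z) = 1 + z + 7/16z²
  ⇒ R(z) = 1 + z + 7/16z².

Solve |R(x)|<1 on ℝ⁻.
x=-1.44: |R|=0.4672
R=1: x+7/16x²=0 ⇒ x=−16/7=-2.2857; min R=1−1/(4·7/16)=0.4286>−1
Confirm numerically:
  x=-2.190: |R|=0.90829 <1
  x=-2.125: |R|=0.85059 <1
  x=-1.421: |R|=0.46242 <1
  x=-2.854: |R|=1.70958 >1
  x=-2.443: |R|=1.16811 >1
  x=-2.365: |R|=1.08204 >1
Stable set (-2.2857, 0).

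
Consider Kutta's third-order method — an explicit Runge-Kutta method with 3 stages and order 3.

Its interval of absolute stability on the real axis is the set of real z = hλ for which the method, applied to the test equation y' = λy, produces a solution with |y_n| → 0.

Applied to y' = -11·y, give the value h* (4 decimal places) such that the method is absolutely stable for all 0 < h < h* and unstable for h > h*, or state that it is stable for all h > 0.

Set f=λy, z=hλ:
  order 3, 3-stage ⇒ R(z)=1+z+z^2/2+z^3/6
  (e.g. R(-0.69)=0.49330, |R|=0.49330)

Boundary: |R(x)|=1, x<0.
x=-0.69: |R|=0.4933
|R(-2.3)|=0.6828 |R(-1.63)|=0.0233 |R(-1.26)|=0.2004
Bisect:
  x_lo=-3.3430 |R|=2.9818  x_hi=-0.2874 |R|=0.7499
  mid=-1.81520 |R|=0.16456 →hi
  mid=-2.57909 |R|=1.11246 →lo
  mid=-2.19715 |R|=0.55119 →hi
  mid=-2.38812 |R|=0.80651 →hi
  mid=-2.48360 |R|=0.95272 →hi
  mid=-2.53135 |R|=1.03084 →lo
  mid=-2.50747 |R|=0.99135 →hi
  mid=-2.51941 |R|=1.01099 →lo
  ...
  [-2.51288,-2.51270] ⇒ x*=-2.5127
So |R|<1 on (-2.5127, 0).

(-2.5127,0); λ=-11 ⇒ h* = 0.2284.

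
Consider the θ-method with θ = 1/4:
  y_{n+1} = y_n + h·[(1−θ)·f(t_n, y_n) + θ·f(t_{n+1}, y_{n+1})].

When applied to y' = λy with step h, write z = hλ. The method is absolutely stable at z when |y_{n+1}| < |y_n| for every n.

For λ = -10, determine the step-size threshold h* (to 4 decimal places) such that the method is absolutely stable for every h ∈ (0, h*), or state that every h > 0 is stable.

(-4.0000,0); λ=-10 ⇒ h* = (4)/10 = 0.4000.

Test eqn y'=λy, z=hλ:
  y_{n+1} = y_n + z·[3/4·y_n + 1/4·y_{n+1}] ⇒ (1 − 1/4z)y_{n+1} = (1 + 3/4z)y_n
  so R(z) = (1 + 3/4z)/(1 − 1/4z).

Boundary: |R(x)|=1, x<0.
x=-1.34: |R|=0.0037
R=−1: 1+3/4x = −1+1/4x ⇒ -1/2x=2 ⇒ x=2/(-1/2)=-4.0000
Confirm numerically:
  x=-3.858: |R|=0.96386 <1
  x=-3.673: |R|=0.91477 <1
  x=-3.226: |R|=0.78577 <1
  x=-2.418: |R|=0.50701 <1
  x=-4.567: |R|=1.13237 >1
  x=-4.291: |R|=1.07020 >1
Stable set (-4.0000, 0).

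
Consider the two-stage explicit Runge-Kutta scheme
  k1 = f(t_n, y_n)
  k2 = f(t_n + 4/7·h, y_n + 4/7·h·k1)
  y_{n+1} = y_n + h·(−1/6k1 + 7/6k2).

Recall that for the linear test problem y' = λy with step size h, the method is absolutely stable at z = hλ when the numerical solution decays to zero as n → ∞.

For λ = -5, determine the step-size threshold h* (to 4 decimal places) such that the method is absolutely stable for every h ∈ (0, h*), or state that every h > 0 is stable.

(-1.5000,0); λ=-5 ⇒ h* = (3/2)/5 = 0.3000.

Set f=λy, z=hλ:
  k1=λy_n ⇒ h·k1=z·y_n;  k2=λ(1+4/7z)y_n ⇒ h·k2=z(1+4/7z)y_n
  y_{n+1}/y_n = 1 − 1/6z + 7/6z(1+4/7z) = 1 + z + 2/3z²
  so R(z) = 1 + z + 2/3z².

Find x<0 with |R(x)|<1.
x=-0.69: |R|=0.6274
R=1: x+2/3x²=0 ⇒ x=−3/2=-1.5000; min R=1−1/(4·2/3)=0.6250>−1
Confirm numerically:
  x=-1.082: |R|=0.69848 <1
  x=-0.842: |R|=0.63064 <1
  x=-0.788: |R|=0.62596 <1
  x=-0.694: |R|=0.62709 <1
  x=-2.058: |R|=1.76558 >1
  x=-1.928: |R|=1.55012 >1
  x=-1.650: |R|=1.16500 >1
Interval (-1.5000, 0).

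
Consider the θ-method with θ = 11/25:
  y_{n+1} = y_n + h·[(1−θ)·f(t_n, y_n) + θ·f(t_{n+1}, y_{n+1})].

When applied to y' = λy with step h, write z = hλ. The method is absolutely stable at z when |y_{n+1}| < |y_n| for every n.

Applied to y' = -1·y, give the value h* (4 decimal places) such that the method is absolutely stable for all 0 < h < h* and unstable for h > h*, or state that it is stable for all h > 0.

(-16.6667,0); λ=-1 ⇒ h* = (50/3)/1 = 16.6667.

Set f=λy, z=hλ:
  y_{n+1} = y_n + z·[14/25·y_n + 11/25·y_{n+1}] ⇒ (1 − 11/25z)y_{n+1} = (1 + 14/25z)y_n
  R(z) = (1 + 14/25z)/(1 − 11/25z).

Boundary: |R(x)|=1, x<0.
x=-1.02: |R|=0.2960
R=−1: 1+14/25x = −1+11/25x ⇒ -3/25x=2 ⇒ x=2/(-3/25)=-16.6667
Confirm numerically:
  x=-11.924: |R|=0.90889 <1
  x=-11.659: |R|=0.90197 <1
  x=-10.407: |R|=0.86536 <1
  x=-17.194: |R|=1.00739 >1
  x=-17.113: |R|=1.00628 >1
Interval (-16.6667, 0).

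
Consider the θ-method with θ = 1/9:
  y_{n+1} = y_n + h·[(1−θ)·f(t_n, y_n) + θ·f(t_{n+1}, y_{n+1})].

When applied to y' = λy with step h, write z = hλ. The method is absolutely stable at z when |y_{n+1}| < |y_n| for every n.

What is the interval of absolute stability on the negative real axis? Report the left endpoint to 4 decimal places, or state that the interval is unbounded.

z∈(-2.5714,0).

With y'=λy (z=hλ):
  y_{n+1} = y_n + z·[8/9·y_n + 1/9·y_{n+1}] ⇒ (1 − 1/9z)y_{n+1} = (1 + 8/9z)y_n
  Hence R(z) = (1 + 8/9z)/(1 − 1/9z).

Find x<0 with |R(x)|<1.
x=-1.25: |R|=0.0976
R=−1: 1+8/9x = −1+1/9x ⇒ -7/9x=2 ⇒ x=2/(-7/9)=-2.5714
Confirm numerically:
  x=-2.159: |R|=0.74129 <1
  x=-1.978: |R|=0.62161 <1
  x=-1.353: |R|=0.17618 <1
  x=-2.919: |R|=1.20413 >1
  x=-2.849: |R|=1.16398 >1
Stable set (-2.5714, 0).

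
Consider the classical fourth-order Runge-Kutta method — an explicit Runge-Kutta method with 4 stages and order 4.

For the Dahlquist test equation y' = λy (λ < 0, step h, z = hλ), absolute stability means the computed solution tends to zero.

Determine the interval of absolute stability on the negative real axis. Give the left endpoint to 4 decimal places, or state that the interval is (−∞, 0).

Test eqn y'=λy, z=hλ:
  order 4, 4-stage ⇒ R(z)=1+z+z^2/2+z^3/6+z^4/24
  (e.g. R(-0.36)=0.69772, |R|=0.69772)

Solve |R(x)|<1 on ℝ⁻.
x=-0.36: |R|=0.6977
|R(-3.13)|=1.6569 |R(-2.4)|=0.5584 |R(-1.7)|=0.2742
Bisect:
  x_lo=-3.5751 |R|=3.0067  x_hi=-0.2729 |R|=0.7612
  mid=-1.92400 |R|=0.31082 →hi
  mid=-2.74957 |R|=0.94746 →hi
  mid=-3.16235 |R|=1.73410 →lo
  mid=-2.95596 |R|=1.28931 →lo
  mid=-2.85276 |R|=1.10658 →lo
  mid=-2.80116 |R|=1.02419 →lo
  mid=-2.77537 |R|=0.98513 →hi
  mid=-2.78827 |R|=1.00449 →lo
  mid=-2.78182 |R|=0.99477 →hi
  ...
  [-2.78544,-2.78524] ⇒ x*=-2.7853
Stable set (-2.7853, 0).

(-2.7853, 0).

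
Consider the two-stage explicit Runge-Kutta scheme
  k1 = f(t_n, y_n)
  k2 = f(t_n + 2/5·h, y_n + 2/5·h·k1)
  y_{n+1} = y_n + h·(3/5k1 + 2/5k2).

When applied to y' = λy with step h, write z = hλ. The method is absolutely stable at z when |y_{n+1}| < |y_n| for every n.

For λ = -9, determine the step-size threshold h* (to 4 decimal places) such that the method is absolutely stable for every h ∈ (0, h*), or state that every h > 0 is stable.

On y'=λy, z=hλ:
  k1=λy_n ⇒ h·k1=z·y_n;  k2=λ(1+2/5z)y_n ⇒ h·k2=z(1+2/5z)y_n
  y_{n+1}/y_n = 1 + 3/5z + 2/5z(1+2/5z) = 1 + z + 4/25z²
  so R(z) = 1 + z + 4/25z².

Solve |R(x)|<1 on ℝ⁻.
x=-0.9: |R|=0.2296
R=1: x+4/25x²=0 ⇒ x=−25/4=-6.2500; min R=1−1/(4·4/25)=-0.5625>−1
Confirm numerically:
  x=-6.067: |R|=0.82236 <1
  x=-4.949: |R|=0.03018 <1
  x=-3.416: |R|=0.54895 <1
  x=-2.624: |R|=0.52234 <1
  x=-6.554: |R|=1.31879 >1
  x=-6.363: |R|=1.11504 >1
Stable set (-6.2500, 0).

(-6.2500,0); λ=-9 ⇒ h* = (25/4)/9 = 0.6944.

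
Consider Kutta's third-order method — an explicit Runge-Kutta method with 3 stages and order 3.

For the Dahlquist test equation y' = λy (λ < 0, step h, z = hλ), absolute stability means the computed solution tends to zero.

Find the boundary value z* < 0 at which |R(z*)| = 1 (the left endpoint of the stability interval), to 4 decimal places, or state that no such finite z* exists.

z* = -2.5127.

Test eqn y'=λy, z=hλ:
  order 3, 3-stage ⇒ R(z)=1+z+z^2/2+z^3/6
  (e.g. R(-0.38)=0.68305, |R|=0.68305)

Need |R(x)|<1, x<0.
x=-0.38: |R|=0.6831
|R(-2.71)|=1.3550 |R(-1.31)|=0.1734 |R(-0.92)|=0.3734
Bisect:
  x_lo=-3.2516 |R|=2.6949  x_hi=-0.1084 |R|=0.8972
  mid=-1.68000 |R|=0.05907 →hi
  mid=-2.46578 |R|=0.92444 →hi
  mid=-2.85868 |R|=1.66620 →lo
  mid=-2.66223 |R|=1.26324 →lo
  mid=-2.56401 |R|=1.08630 →lo
  mid=-2.51490 |R|=1.00354 →lo
  mid=-2.49034 |R|=0.96354 →hi
  mid=-2.50262 |R|=0.98343 →hi
  mid=-2.50876 |R|=0.99346 →hi
  mid=-2.51183 |R|=0.99849 →hi
  ...
  [-2.51279,-2.51259] ⇒ x*=-2.5127
So |R|<1 on (-2.5127, 0).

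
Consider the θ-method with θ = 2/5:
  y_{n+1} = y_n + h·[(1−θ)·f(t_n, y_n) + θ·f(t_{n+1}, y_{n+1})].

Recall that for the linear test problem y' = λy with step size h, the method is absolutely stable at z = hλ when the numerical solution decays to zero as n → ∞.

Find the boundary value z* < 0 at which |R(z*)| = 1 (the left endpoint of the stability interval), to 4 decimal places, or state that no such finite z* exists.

left endpoint -10.0000.

Set f=λy, z=hλ:
  y_{n+1} = y_n + z·[3/5·y_n + 2/5·y_{n+1}] ⇒ (1 − 2/5z)y_{n+1} = (1 + 3/5z)y_n
  ⇒ R(z) = (1 + 3/5z)/(1 − 2/5z).

Need |R(x)|<1, x<0.
x=-0.35: |R|=0.6930
R=−1: 1+3/5x = −1+2/5x ⇒ -1/5x=2 ⇒ x=2/(-1/5)=-10.0000
Confirm numerically:
  x=-9.005: |R|=0.95676 <1
  x=-7.729: |R|=0.88899 <1
  x=-6.311: |R|=0.79066 <1
  x=-10.521: |R|=1.02001 >1
  x=-10.250: |R|=1.00980 >1
  x=-10.187: |R|=1.00737 >1
Stable set (-10.0000, 0).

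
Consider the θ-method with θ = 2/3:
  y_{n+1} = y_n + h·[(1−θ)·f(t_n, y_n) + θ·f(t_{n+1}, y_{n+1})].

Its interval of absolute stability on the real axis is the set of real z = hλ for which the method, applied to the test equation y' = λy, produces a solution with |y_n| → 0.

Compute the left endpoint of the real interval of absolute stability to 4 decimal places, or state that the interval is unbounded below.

interval (−∞, 0).

With y'=λy (z=hλ):
  y_{n+1} = y_n + z·[1/3·y_n + 2/3·y_{n+1}] ⇒ (1 − 2/3z)y_{n+1} = (1 + 1/3z)y_n
  Hence R(z) = (1 + 1/3z)/(1 − 2/3z).

Solve |R(x)|<1 on ℝ⁻.
x=-1.07: |R|=0.3755
x=-2: |R|=0.1429
x=-10: |R|=0.3043
x=-100: |R|=0.4778
θ=2/3≥1/2 ⇒ |1+1/3x|<|1−2/3x| ∀x<0 ⇒ unbounded interval.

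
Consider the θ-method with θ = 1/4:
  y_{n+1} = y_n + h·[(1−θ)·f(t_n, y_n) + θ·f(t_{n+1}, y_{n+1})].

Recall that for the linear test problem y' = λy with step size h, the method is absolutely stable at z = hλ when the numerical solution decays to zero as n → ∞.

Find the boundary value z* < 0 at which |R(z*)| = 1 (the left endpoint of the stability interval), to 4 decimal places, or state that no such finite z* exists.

On y'=λy, z=hλ:
  y_{n+1} = y_n + z·[3/4·y_n + 1/4·y_{n+1}] ⇒ (1 − 1/4z)y_{n+1} = (1 + 3/4z)y_n
  Hence R(z) = (1 + 3/4z)/(1 − 1/4z).

Boundary: |R(x)|=1, x<0.
x=-1.17: |R|=0.0948
R=−1: 1+3/4x = −1+1/4x ⇒ -1/2x=2 ⇒ x=2/(-1/2)=-4.0000
Confirm numerically:
  x=-2.862: |R|=0.66832 <1
  x=-2.539: |R|=0.55314 <1
  x=-1.714: |R|=0.19986 <1
  x=-1.645: |R|=0.16563 <1
  x=-4.581: |R|=1.13542 >1
  x=-4.164: |R|=1.04018 >1
So |R|<1 on (-4.0000, 0).

z* = -4.0000.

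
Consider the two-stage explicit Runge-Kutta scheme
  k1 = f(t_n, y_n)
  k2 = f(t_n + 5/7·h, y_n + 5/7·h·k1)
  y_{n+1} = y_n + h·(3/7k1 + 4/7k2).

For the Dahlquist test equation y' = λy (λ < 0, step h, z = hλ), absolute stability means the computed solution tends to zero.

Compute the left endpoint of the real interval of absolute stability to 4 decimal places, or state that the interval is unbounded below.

With y'=λy (z=hλ):
  k1=λy_n ⇒ h·k1=z·y_n;  k2=λ(1+5/7z)y_n ⇒ h·k2=z(1+5/7z)y_n
  y_{n+1}/y_n = 1 + 3/7z + 4/7z(1+5/7z) = 1 + z + 20/49z²
  so R(z) = 1 + z + 20/49z².

Find x<0 with |R(x)|<1.
x=-1.38: |R|=0.3973
R=1: x+20/49x²=0 ⇒ x=−49/20=-2.4500; min R=1−1/(4·20/49)=0.3875>−1
Confirm numerically:
  x=-2.322: |R|=0.87869 <1
  x=-2.302: |R|=0.86094 <1
  x=-1.314: |R|=0.39073 <1
  x=-0.999: |R|=0.40835 <1
  x=-2.924: |R|=1.56570 >1
  x=-2.470: |R|=1.02016 >1
So |R|<1 on (-2.4500, 0).

z* = -2.4500.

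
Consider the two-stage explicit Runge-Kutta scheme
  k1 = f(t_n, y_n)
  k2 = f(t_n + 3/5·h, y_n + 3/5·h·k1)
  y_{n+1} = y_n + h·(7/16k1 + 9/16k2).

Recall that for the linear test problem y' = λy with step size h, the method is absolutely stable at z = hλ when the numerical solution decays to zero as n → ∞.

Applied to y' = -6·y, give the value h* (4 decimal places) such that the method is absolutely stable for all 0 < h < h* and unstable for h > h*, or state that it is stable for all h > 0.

On y'=λy, z=hλ:
  k1=λy_n ⇒ h·k1=z·y_n;  k2=λ(1+3/5z)y_n ⇒ h·k2=z(1+3/5z)y_n
  y_{n+1}/y_n = 1 + 7/16z + 9/16z(1+3/5z) = 1 + z + 27/80z²
  so R(z) = 1 + z + 27/80z².

Find x<0 with |R(x)|<1.
x=-1.33: |R|=0.2670
R=1: x+27/80x²=0 ⇒ x=−80/27=-2.9630; min R=1−1/(4·27/80)=0.2593>−1
Confirm numerically:
  x=-2.228: |R|=0.44734 <1
  x=-1.722: |R|=0.27878 <1
  x=-1.236: |R|=0.27960 <1
  x=-3.323: |R|=1.40379 >1
  x=-3.030: |R|=1.06855 >1
Stable set (-2.9630, 0).

(-2.9630,0); λ=-6 ⇒ h* = (80/27)/6 = 0.4938.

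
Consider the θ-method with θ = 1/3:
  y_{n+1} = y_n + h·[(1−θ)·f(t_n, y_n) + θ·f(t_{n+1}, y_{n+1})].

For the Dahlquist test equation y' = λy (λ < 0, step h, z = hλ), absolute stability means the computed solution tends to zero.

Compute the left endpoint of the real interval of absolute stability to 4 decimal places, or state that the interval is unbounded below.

z* = -6.0000.

Test eqn y'=λy, z=hλ:
  y_{n+1} = y_n + z·[2/3·y_n + 1/3·y_{n+1}] ⇒ (1 − 1/3z)y_{n+1} = (1 + 2/3z)y_n
  R(z) = (1 + 2/3z)/(1 − 1/3z).

Boundary: |R(x)|=1, x<0.
x=-1.13: |R|=0.1792
R=−1: 1+2/3x = −1+1/3x ⇒ -1/3x=2 ⇒ x=2/(-1/3)=-6.0000
Confirm numerically:
  x=-5.935: |R|=0.99273 <1
  x=-4.975: |R|=0.87147 <1
  x=-3.583: |R|=0.63284 <1
  x=-2.808: |R|=0.45041 <1
  x=-6.548: |R|=1.05739 >1
  x=-6.196: |R|=1.02131 >1
  x=-6.075: |R|=1.00826 >1
So |R|<1 on (-6.0000, 0).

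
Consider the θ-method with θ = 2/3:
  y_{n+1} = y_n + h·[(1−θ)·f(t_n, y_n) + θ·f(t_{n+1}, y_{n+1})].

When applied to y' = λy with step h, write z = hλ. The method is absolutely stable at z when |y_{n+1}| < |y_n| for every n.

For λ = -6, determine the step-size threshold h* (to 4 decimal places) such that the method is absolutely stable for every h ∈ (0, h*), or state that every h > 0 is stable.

With y'=λy (z=hλ):
  y_{n+1} = y_n + z·[1/3·y_n + 2/3·y_{n+1}] ⇒ (1 − 2/3z)y_{n+1} = (1 + 1/3z)y_n
  ⇒ R(z) = (1 + 1/3z)/(1 − 2/3z).

Find x<0 with |R(x)|<1.
x=-1.08: |R|=0.3721
x=-2: |R|=0.1429
x=-10: |R|=0.3043
x=-100: |R|=0.4778
θ=2/3≥1/2 ⇒ |1+1/3x|<|1−2/3x| ∀x<0 ⇒ unbounded interval.

interval (−∞, 0). Any h>0 works for λ=-6.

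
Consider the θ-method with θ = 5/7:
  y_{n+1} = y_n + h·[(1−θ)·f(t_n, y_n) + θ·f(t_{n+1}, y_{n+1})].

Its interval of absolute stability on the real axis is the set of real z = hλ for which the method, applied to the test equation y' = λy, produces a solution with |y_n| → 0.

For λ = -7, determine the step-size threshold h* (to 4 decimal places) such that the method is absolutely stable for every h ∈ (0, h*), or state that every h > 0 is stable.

Set f=λy, z=hλ:
  y_{n+1} = y_n + z·[2/7·y_n + 5/7·y_{n+1}] ⇒ (1 − 5/7z)y_{n+1} = (1 + 2/7z)y_n
  ⇒ R(z) = (1 + 2/7z)/(1 − 5/7z).

Boundary: |R(x)|=1, x<0.
x=-0.45: |R|=0.6595
x=-2: |R|=0.1765
x=-10: |R|=0.2281
x=-100: |R|=0.3807
θ=5/7≥1/2 ⇒ |1+2/7x|<|1−5/7x| ∀x<0 ⇒ unbounded interval.

unbounded; (−∞, 0). Any h>0 works for λ=-7.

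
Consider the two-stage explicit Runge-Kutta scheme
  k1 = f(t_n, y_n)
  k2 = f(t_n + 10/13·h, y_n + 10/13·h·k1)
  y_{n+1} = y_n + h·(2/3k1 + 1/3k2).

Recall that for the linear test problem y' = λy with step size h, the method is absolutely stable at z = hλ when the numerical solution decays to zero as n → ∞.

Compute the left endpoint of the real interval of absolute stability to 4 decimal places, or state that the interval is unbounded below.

z* = -3.9000.

On y'=λy, z=hλ:
  k1=λy_n ⇒ h·k1=z·y_n;  k2=λ(1+10/13z)y_n ⇒ h·k2=z(1+10/13z)y_n
  y_{n+1}/y_n = 1 + 2/3z + 1/3z(1+10/13z) = 1 + z + 10/39z²
  R(z) = 1 + z + 10/39z².

Solve |R(x)|<1 on ℝ⁻.
x=-0.75: |R|=0.3942
R=1: x+10/39x²=0 ⇒ x=−39/10=-3.9000; min R=1−1/(4·10/39)=0.0250>−1
Confirm numerically:
  x=-3.527: |R|=0.66267 <1
  x=-2.914: |R|=0.26328 <1
  x=-2.643: |R|=0.14814 <1
  x=-2.528: |R|=0.11066 <1
  x=-4.368: |R|=1.52416 >1
  x=-4.109: |R|=1.22020 >1
Stable set (-3.9000, 0).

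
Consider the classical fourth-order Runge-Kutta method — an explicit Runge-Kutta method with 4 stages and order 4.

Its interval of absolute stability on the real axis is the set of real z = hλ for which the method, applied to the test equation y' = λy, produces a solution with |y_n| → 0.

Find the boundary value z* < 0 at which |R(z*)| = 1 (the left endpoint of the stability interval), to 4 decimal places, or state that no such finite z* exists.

z* = -2.7853.

With y'=λy (z=hλ):
  order 4, 4-stage ⇒ R(z)=1+z+z^2/2+z^3/6+z^4/24
  (e.g. R(-1.32)=0.29437, |R|=0.29437)

Solve |R(x)|<1 on ℝ⁻.
x=-1.32: |R|=0.2944
|R(-2.66)|=0.8270 |R(-1.86)|=0.2960 |R(-1.66)|=0.2718
Bisect:
  x_lo=-3.5039 |R|=2.7455  x_hi=-0.1262 |R|=0.8814
  mid=-1.81508 |R|=0.28779 →hi
  mid=-2.65949 |R|=0.82632 →hi
  mid=-3.08170 |R|=1.54692 →lo
  mid=-2.87059 |R|=1.13641 →lo
  mid=-2.76504 |R|=0.96990 →hi
  mid=-2.81782 |R|=1.05016 →lo
  mid=-2.79143 |R|=1.00929 →lo
  mid=-2.77824 |R|=0.98941 →hi
  ...
  [-2.78545,-2.78525] ⇒ x*=-2.7853
So |R|<1 on (-2.7853, 0).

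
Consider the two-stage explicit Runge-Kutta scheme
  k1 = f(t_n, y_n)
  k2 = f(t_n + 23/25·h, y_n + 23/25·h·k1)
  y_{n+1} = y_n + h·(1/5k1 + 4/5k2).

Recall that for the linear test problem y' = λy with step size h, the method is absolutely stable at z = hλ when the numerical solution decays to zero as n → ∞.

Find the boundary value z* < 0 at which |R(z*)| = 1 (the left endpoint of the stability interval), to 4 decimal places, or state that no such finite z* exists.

Set f=λy, z=hλ:
  k1=λy_n ⇒ h·k1=z·y_n;  k2=λ(1+23/25z)y_n ⇒ h·k2=z(1+23/25z)y_n
  y_{n+1}/y_n = 1 + 1/5z + 4/5z(1+23/25z) = 1 + z + 92/125z²
  ⇒ R(z) = 1 + z + 92/125z².

Need |R(x)|<1, x<0.
x=-1.46: |R|=1.1089
R=1: x+92/125x²=0 ⇒ x=−125/92=-1.3587; min R=1−1/(4·92/125)=0.6603>−1
Confirm numerically:
  x=-1.260: |R|=0.90847 <1
  x=-0.916: |R|=0.70155 <1
  x=-0.766: |R|=0.66585 <1
  x=-1.910: |R|=1.77500 >1
  x=-1.839: |R|=1.65009 >1
  x=-1.759: |R|=1.51824 >1
So |R|<1 on (-1.3587, 0).

left endpoint -1.3587.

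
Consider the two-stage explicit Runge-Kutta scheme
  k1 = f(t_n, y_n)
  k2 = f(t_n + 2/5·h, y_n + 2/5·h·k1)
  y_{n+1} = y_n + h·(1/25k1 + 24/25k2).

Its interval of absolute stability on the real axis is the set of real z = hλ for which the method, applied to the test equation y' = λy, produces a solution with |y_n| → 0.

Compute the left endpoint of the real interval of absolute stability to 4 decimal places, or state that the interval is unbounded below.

Test eqn y'=λy, z=hλ:
  k1=λy_n ⇒ h·k1=z·y_n;  k2=λ(1+2/5z)y_n ⇒ h·k2=z(1+2/5z)y_n
  y_{n+1}/y_n = 1 + 1/25z + 24/25z(1+2/5z) = 1 + z + 48/125z²
  R(z) = 1 + z + 48/125z².

Find x<0 with |R(x)|<1.
x=-1.63: |R|=0.3902
R=1: x+48/125x²=0 ⇒ x=−125/48=-2.6042; min R=1−1/(4·48/125)=0.3490>−1
Confirm numerically:
  x=-2.189: |R|=0.65102 <1
  x=-1.704: |R|=0.41099 <1
  x=-1.571: |R|=0.37673 <1
  x=-3.078: |R|=1.56005 >1
  x=-2.807: |R|=1.21863 >1
Stable set (-2.6042, 0).

z* = -2.6042.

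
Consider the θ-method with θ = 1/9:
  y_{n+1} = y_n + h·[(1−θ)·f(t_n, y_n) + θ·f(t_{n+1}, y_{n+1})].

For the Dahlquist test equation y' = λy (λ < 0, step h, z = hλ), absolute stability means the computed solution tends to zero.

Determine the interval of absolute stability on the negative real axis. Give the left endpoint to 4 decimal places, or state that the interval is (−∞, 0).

On y'=λy, z=hλ:
  y_{n+1} = y_n + z·[8/9·y_n + 1/9·y_{n+1}] ⇒ (1 − 1/9z)y_{n+1} = (1 + 8/9z)y_n
  R(z) = (1 + 8/9z)/(1 − 1/9z).

Need |R(x)|<1, x<0.
x=-0.49: |R|=0.5353
R=−1: 1+8/9x = −1+1/9x ⇒ -7/9x=2 ⇒ x=2/(-7/9)=-2.5714
Confirm numerically:
  x=-2.513: |R|=0.96447 <1
  x=-1.174: |R|=0.03853 <1
  x=-1.036: |R|=0.07094 <1
  x=-3.135: |R|=1.32509 >1
  x=-2.668: |R|=1.05794 >1
So |R|<1 on (-2.5714, 0).

z∈(-2.5714,0).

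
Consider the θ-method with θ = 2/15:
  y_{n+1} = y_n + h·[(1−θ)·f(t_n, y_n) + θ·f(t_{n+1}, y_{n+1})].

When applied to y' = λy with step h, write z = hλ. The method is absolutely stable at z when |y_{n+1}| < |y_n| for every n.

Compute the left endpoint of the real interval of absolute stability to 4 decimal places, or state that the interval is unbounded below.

On y'=λy, z=hλ:
  y_{n+1} = y_n + z·[13/15·y_n + 2/15·y_{n+1}] ⇒ (1 − 2/15z)y_{n+1} = (1 + 13/15z)y_n
  R(z) = (1 + 13/15z)/(1 − 2/15z).

Need |R(x)|<1, x<0.
x=-1: |R|=0.1176
R=−1: 1+13/15x = −1+2/15x ⇒ -11/15x=2 ⇒ x=2/(-11/15)=-2.7273
Confirm numerically:
  x=-2.214: |R|=0.70939 <1
  x=-2.146: |R|=0.66857 <1
  x=-1.399: |R|=0.17907 <1
  x=-3.114: |R|=1.20040 >1
  x=-2.854: |R|=1.06732 >1
So |R|<1 on (-2.7273, 0).

left endpoint -2.7273.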